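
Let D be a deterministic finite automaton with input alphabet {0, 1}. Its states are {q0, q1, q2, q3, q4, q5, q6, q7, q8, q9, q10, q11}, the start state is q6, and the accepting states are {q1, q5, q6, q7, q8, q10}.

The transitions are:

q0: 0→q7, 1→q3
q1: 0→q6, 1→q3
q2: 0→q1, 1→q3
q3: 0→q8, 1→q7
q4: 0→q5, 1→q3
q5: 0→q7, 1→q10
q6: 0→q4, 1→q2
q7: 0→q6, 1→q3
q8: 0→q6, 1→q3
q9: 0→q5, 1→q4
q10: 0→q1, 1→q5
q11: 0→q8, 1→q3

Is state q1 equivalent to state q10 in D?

First remove the unreachable states {q0,q9,q11}; 9 states remain.
P0 = {q1,q5,q6,q7,q8,q10} | {q2,q3,q4}.
Refine {q1,q5,q6,q7,q8,q10} on symbol 0: members go to different blocks, giving {q1,q5,q7,q8,q10} and {q6}.
Split {q1,q5,q7,q8,q10} by δ(·,0) → {q1,q7,q8} and {q5,q10}.
Refine {q2,q3,q4} on symbol 0: members go to different blocks, giving {q2,q3} and {q4}.
On input 1, block {q2,q3} splits into {q2} and {q3}.
Stable partition: {q1,q7,q8} | {q2} | {q6} | {q5,q10} | {q4} | {q3} — 6 equivalence classes.
q1 and q10 end up in different blocks, so they are distinguishable. For instance, the string '1' is accepted from only q10.

No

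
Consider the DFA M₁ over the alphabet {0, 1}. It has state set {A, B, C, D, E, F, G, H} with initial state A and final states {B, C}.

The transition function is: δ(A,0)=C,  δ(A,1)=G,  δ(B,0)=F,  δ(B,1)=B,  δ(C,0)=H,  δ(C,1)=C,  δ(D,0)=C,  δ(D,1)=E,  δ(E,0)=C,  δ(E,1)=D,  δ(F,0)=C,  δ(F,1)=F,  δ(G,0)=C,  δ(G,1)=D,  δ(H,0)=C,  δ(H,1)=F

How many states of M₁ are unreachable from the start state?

1

Starting at A and following transitions, the reachable set is {A, C, D, E, F, G, H}. That leaves B unreachable — 1 in total.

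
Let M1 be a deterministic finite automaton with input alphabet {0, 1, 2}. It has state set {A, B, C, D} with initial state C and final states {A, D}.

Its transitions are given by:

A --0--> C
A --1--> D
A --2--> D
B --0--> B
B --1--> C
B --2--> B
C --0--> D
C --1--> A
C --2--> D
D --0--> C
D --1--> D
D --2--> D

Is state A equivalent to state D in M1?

Yes

States {B} cannot be reached from the start state, so discard them.
Initial partition by acceptance: {A,D} | {C}.
No further refinement is possible. Final partition (2 blocks): {A,D} | {C}.
A and D lie in the same block of the stable partition, so they are equivalent — no string distinguishes them.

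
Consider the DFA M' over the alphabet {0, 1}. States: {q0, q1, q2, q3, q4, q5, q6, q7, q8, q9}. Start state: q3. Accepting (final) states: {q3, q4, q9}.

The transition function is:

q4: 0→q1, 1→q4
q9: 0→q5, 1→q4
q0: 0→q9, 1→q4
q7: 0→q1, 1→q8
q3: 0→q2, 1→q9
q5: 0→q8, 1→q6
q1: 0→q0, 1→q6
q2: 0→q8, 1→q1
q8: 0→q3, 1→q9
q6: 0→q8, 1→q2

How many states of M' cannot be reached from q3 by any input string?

Starting at q3 and following transitions, the reachable set is {q0, q1, q2, q3, q4, q5, q6, q8, q9}. That leaves q7 unreachable — 1 in total.

1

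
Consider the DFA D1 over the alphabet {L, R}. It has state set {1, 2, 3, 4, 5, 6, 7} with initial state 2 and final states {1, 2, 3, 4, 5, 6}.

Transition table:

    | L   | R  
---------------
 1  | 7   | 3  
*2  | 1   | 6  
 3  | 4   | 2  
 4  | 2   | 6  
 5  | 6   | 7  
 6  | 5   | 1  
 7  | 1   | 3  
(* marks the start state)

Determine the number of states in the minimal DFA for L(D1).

7

Every state is reachable, so we keep all 7.
Start with accepting vs non-accepting: {1,2,3,4,5,6} | {7}.
On input L, block {1,2,3,4,5,6} splits into {2,3,4,5,6} and {1}.
On input L, block {2,3,4,5,6} splits into {3,4,5,6} and {2}.
Split {3,4,5,6} by δ(·,L) → {3,5,6} and {4}.
Split {3,5,6} by δ(·,L) → {5,6} and {3}.
On input R, block {5,6} splits into {5} and {6}.
The partition is now stable with 7 blocks: {5} | {7} | {1} | {2} | {4} | {3} | {6}.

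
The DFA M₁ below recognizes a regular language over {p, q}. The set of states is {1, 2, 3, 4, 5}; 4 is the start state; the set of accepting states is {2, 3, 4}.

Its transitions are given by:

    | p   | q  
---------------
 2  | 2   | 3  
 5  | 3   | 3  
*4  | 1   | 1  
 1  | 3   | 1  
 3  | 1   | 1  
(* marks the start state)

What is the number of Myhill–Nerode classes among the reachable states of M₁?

Reachable states from the start: {1,3,4}. Unreachable: {2,5} — drop them.
Initial partition by acceptance: {3,4} | {1}.
Stable partition: {3,4} | {1} — 2 equivalence classes.

2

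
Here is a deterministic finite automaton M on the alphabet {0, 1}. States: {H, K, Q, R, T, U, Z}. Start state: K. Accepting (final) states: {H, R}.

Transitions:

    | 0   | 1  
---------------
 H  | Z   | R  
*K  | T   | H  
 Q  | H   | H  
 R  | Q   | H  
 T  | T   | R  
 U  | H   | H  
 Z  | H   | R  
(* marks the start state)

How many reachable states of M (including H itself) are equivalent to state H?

2

Reachable states from the start: {H,K,Q,R,T,Z}. Unreachable: {U} — drop them.
Start with accepting vs non-accepting: {H,R} | {K,Q,T,Z}.
Split {K,Q,T,Z} by δ(·,0) → {Q,Z} and {K,T}.
No further refinement is possible. Final partition (3 blocks): {H,R} | {Q,Z} | {K,T}.
State H belongs to the block {H,R}, which has 2 states.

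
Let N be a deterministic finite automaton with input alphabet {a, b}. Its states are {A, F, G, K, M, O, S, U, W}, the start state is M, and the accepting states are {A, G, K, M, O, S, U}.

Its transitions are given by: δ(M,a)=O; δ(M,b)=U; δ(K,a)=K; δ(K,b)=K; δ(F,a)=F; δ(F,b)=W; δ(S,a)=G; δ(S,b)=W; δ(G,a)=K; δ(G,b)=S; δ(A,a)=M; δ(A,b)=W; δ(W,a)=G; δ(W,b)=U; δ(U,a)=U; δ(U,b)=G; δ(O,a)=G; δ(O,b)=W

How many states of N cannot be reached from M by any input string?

BFS from M reaches {G, K, M, O, S, U, W}; the 2 state(s) A, F are never visited.

2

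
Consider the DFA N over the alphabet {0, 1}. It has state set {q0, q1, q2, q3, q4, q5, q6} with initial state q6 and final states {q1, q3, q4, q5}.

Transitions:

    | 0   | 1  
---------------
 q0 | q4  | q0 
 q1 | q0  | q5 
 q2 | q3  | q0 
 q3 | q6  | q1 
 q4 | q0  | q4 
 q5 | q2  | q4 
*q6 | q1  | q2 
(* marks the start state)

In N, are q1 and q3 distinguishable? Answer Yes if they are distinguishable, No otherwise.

No

P0 = {q1,q3,q4,q5} | {q0,q2,q6}.
Stable partition: {q1,q3,q4,q5} | {q0,q2,q6} — 2 equivalence classes.
q1 and q3 lie in the same block of the stable partition, so they are equivalent — no string distinguishes them.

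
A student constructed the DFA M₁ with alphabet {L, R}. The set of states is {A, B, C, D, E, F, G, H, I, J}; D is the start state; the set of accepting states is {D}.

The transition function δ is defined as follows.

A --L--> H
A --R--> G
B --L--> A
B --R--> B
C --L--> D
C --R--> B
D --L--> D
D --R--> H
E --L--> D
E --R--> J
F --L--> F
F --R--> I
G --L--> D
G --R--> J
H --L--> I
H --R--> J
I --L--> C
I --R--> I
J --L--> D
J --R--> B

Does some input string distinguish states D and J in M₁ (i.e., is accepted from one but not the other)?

First remove the unreachable states {E,F}; 8 states remain.
P0 = {D} | {A,B,C,G,H,I,J}.
On input L, block {A,B,C,G,H,I,J} splits into {A,B,H,I} and {C,G,J}.
Refine {A,B,H,I} on symbol L: members go to different blocks, giving {A,B,H} and {I}.
Split {A,B,H} by δ(·,L) → {A,B} and {H}.
Refine {A,B} on symbol L: members go to different blocks, giving {A} and {B}.
Refine {C,G,J} on symbol R: members go to different blocks, giving {C,J} and {G}.
Stable partition: {D} | {A} | {C,J} | {I} | {H} | {B} | {G} — 7 equivalence classes.
D and J end up in different blocks, so they are distinguishable. For instance, the string 'ε' is accepted from only D.

Yes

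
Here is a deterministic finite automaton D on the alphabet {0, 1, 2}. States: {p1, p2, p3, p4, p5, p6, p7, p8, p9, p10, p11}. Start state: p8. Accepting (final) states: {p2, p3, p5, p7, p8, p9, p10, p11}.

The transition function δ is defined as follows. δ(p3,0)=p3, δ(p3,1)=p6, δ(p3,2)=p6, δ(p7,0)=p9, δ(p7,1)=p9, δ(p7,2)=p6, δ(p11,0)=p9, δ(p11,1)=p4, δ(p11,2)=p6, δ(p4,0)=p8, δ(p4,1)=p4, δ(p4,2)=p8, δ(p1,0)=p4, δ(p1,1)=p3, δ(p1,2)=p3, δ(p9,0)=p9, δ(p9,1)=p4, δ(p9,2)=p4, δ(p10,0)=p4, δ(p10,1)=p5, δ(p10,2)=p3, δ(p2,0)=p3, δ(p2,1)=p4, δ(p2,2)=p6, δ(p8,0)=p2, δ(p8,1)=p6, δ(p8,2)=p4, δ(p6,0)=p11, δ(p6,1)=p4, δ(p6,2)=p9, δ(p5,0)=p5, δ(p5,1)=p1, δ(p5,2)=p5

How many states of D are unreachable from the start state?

4

No path from p8 leads to p1, p5, p7, p10; the other 7 states are all reachable.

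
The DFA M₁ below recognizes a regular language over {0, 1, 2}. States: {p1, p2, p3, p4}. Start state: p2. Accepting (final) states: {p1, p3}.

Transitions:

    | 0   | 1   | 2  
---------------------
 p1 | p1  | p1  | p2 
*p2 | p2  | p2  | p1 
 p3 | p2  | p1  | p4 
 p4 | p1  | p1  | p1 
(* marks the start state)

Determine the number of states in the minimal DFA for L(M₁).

Reachable states from the start: {p1,p2}. Unreachable: {p3,p4} — drop them.
Initial partition by acceptance: {p1} | {p2}.
No further refinement is possible. Final partition (2 blocks): {p1} | {p2}.

2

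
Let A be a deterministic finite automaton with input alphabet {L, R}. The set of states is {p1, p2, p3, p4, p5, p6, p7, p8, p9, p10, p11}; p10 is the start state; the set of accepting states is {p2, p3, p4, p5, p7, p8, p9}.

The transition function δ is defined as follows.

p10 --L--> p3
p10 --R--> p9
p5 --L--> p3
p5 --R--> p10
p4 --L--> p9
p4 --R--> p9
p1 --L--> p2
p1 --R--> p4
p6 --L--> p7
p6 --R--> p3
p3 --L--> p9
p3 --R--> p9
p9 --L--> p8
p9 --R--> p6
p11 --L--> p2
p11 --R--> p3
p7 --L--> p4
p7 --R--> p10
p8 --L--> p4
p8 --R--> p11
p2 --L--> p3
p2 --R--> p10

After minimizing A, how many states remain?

States {p1,p5} cannot be reached from the start state, so discard them.
Initial partition by acceptance: {p2,p3,p4,p7,p8,p9} | {p6,p10,p11}.
Refine {p2,p3,p4,p7,p8,p9} on symbol R: members go to different blocks, giving {p2,p7,p8,p9} and {p3,p4}.
On input L, block {p2,p7,p8,p9} splits into {p2,p7,p8} and {p9}.
Split {p6,p10,p11} by δ(·,L) → {p6,p11} and {p10}.
On input R, block {p2,p7,p8} splits into {p2,p7} and {p8}.
Stable partition: {p2,p7} | {p6,p11} | {p3,p4} | {p9} | {p10} | {p8} — 6 equivalence classes.

6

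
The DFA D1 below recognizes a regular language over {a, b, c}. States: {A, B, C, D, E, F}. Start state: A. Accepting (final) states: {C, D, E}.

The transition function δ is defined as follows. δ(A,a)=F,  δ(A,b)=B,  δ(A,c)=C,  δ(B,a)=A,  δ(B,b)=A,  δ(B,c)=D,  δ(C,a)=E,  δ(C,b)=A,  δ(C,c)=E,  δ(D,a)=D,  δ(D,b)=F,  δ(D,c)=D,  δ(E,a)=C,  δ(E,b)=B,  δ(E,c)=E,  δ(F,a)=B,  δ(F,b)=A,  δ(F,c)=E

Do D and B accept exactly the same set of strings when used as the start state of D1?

No

Every state is reachable, so we keep all 6.
P0 = {C,D,E} | {A,B,F}.
The partition is now stable with 2 blocks: {C,D,E} | {A,B,F}.
D and B end up in different blocks, so they are distinguishable. For instance, the string 'ε' is accepted from only D.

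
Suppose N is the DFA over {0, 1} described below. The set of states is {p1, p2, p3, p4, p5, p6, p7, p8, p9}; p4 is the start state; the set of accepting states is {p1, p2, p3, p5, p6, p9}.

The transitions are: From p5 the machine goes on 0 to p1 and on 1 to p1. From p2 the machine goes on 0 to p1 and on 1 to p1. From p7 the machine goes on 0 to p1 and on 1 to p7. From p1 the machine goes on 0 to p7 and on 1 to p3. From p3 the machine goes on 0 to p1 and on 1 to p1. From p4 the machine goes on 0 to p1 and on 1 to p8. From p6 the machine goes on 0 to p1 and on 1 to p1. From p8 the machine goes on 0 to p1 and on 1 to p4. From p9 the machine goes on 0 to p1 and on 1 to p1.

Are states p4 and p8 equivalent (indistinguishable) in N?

Yes

States {p2,p5,p6,p9} cannot be reached from the start state, so discard them.
Start with accepting vs non-accepting: {p1,p3} | {p4,p7,p8}.
On input 0, block {p1,p3} splits into {p1} and {p3}.
The partition is now stable with 3 blocks: {p1} | {p4,p7,p8} | {p3}.
p4 and p8 lie in the same block of the stable partition, so they are equivalent — no string distinguishes them.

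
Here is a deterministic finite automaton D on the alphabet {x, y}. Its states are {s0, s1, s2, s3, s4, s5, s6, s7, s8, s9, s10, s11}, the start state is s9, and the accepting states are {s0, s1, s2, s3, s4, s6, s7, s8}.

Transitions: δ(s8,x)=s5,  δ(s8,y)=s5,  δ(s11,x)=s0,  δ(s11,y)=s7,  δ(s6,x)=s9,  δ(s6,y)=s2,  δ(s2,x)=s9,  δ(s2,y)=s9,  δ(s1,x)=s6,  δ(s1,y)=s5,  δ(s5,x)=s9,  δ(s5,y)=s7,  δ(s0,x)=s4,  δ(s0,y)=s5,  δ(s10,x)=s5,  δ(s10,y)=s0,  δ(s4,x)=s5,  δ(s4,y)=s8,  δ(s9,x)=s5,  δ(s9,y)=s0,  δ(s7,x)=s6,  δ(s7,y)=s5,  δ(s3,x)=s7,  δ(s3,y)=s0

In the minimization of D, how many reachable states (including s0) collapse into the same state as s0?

Reachable states from the start: {s0,s2,s4,s5,s6,s7,s8,s9}. Unreachable: {s1,s3,s10,s11} — drop them.
Initial partition by acceptance: {s0,s2,s4,s6,s7,s8} | {s5,s9}.
On input x, block {s0,s2,s4,s6,s7,s8} splits into {s2,s4,s6,s8} and {s0,s7}.
Refine {s2,s4,s6,s8} on symbol y: members go to different blocks, giving {s2,s8} and {s4,s6}.
No further refinement is possible. Final partition (4 blocks): {s2,s8} | {s5,s9} | {s0,s7} | {s4,s6}.
The equivalence class containing s0 is {s0,s7}, of size 2.

2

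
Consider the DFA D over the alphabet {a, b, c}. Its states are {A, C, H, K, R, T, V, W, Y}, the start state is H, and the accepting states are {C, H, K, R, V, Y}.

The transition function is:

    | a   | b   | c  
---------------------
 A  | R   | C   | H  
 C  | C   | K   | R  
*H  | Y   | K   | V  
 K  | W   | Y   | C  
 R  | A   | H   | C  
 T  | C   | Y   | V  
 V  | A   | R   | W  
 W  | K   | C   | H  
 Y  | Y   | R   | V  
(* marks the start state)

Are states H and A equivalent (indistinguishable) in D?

No

First remove the unreachable states {T}; 8 states remain.
P0 = {C,H,K,R,V,Y} | {A,W}.
On input a, block {C,H,K,R,V,Y} splits into {K,R,V} and {C,H,Y}.
Split {K,R,V} by δ(·,b) → {K,R} and {V}.
Refine {C,H,Y} on symbol c: members go to different blocks, giving {H,Y} and {C}.
Stable partition: {K,R} | {A,W} | {H,Y} | {V} | {C} — 5 equivalence classes.
H and A end up in different blocks, so they are distinguishable. For instance, the string 'ε' is accepted from only H.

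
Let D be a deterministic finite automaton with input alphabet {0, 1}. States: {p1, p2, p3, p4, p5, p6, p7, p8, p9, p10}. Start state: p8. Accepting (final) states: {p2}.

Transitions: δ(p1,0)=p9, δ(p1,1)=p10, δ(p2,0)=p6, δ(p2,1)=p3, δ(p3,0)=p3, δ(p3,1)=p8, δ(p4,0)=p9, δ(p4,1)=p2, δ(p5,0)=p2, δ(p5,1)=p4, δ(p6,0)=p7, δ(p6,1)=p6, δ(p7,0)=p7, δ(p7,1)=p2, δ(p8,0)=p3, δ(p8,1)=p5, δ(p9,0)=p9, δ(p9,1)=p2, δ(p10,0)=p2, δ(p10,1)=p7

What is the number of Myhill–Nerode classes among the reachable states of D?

Reachable states from the start: {p2,p3,p4,p5,p6,p7,p8,p9}. Unreachable: {p1,p10} — drop them.
Start with accepting vs non-accepting: {p2} | {p3,p4,p5,p6,p7,p8,p9}.
Refine {p3,p4,p5,p6,p7,p8,p9} on symbol 0: members go to different blocks, giving {p3,p4,p6,p7,p8,p9} and {p5}.
On input 1, block {p3,p4,p6,p7,p8,p9} splits into {p4,p7,p9} and {p3,p6} and {p8}.
Split {p3,p6} by δ(·,0) → {p3} and {p6}.
No further refinement is possible. Final partition (6 blocks): {p2} | {p4,p7,p9} | {p5} | {p3} | {p8} | {p6}.

6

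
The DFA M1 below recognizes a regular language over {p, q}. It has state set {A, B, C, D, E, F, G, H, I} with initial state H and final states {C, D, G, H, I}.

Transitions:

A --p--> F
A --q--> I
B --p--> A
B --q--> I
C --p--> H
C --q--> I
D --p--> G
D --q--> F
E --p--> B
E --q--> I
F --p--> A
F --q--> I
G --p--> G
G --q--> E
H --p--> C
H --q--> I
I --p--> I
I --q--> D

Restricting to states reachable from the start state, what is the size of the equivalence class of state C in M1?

Start with accepting vs non-accepting: {C,D,G,H,I} | {A,B,E,F}.
Refine {C,D,G,H,I} on symbol q: members go to different blocks, giving {C,H,I} and {D,G}.
Refine {C,H,I} on symbol q: members go to different blocks, giving {C,H} and {I}.
No further refinement is possible. Final partition (4 blocks): {C,H} | {A,B,E,F} | {D,G} | {I}.
State C belongs to the block {C,H}, which has 2 states.

2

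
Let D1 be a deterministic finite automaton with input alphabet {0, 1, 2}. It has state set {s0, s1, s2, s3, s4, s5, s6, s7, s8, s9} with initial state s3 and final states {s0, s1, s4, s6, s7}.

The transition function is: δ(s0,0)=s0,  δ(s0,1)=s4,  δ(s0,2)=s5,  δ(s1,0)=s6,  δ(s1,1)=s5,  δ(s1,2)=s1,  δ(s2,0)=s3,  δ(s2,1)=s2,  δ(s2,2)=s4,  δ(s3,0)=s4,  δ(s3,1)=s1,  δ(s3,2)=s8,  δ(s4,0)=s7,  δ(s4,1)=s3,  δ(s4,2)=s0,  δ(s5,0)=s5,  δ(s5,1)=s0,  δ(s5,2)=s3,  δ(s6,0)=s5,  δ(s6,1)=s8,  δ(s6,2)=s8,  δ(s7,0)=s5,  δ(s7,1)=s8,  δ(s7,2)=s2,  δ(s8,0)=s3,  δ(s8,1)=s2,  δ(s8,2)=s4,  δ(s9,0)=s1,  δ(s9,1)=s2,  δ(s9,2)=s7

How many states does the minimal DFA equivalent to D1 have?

Reachable states from the start: {s0,s1,s2,s3,s4,s5,s6,s7,s8}. Unreachable: {s9} — drop them.
P0 = {s0,s1,s4,s6,s7} | {s2,s3,s5,s8}.
Split {s0,s1,s4,s6,s7} by δ(·,0) → {s0,s1,s4} and {s6,s7}.
On input 0, block {s0,s1,s4} splits into {s1,s4} and {s0}.
Split {s1,s4} by δ(·,2) → {s1} and {s4}.
Split {s2,s3,s5,s8} by δ(·,0) → {s2,s5,s8} and {s3}.
On input 0, block {s2,s5,s8} splits into {s2,s8} and {s5}.
Stable partition: {s1} | {s2,s8} | {s6,s7} | {s0} | {s4} | {s3} | {s5} — 7 equivalence classes.

7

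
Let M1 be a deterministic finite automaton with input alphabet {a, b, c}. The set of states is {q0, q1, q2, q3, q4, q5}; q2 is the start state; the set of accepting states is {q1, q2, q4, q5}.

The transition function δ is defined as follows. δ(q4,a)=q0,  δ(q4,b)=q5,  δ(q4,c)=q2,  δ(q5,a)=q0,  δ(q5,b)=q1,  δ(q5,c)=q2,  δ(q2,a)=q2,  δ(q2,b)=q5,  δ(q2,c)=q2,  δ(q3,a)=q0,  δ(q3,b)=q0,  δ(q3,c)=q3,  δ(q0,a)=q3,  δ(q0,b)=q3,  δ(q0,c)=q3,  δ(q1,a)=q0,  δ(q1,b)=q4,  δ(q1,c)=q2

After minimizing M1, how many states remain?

Initial partition by acceptance: {q1,q2,q4,q5} | {q0,q3}.
Refine {q1,q2,q4,q5} on symbol a: members go to different blocks, giving {q1,q4,q5} and {q2}.
No further refinement is possible. Final partition (3 blocks): {q1,q4,q5} | {q0,q3} | {q2}.

3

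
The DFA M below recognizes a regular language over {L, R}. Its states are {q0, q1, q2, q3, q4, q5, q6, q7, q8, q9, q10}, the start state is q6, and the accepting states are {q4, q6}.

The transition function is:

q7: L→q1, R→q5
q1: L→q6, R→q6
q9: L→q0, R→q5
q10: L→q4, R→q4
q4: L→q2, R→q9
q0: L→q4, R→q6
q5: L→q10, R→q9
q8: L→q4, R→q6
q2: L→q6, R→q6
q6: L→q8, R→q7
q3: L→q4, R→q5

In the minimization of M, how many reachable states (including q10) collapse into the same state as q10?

5

Reachable states from the start: {q0,q1,q2,q4,q5,q6,q7,q8,q9,q10}. Unreachable: {q3} — drop them.
Initial partition by acceptance: {q4,q6} | {q0,q1,q2,q5,q7,q8,q9,q10}.
Split {q0,q1,q2,q5,q7,q8,q9,q10} by δ(·,L) → {q0,q1,q2,q8,q10} and {q5,q7,q9}.
No further refinement is possible. Final partition (3 blocks): {q4,q6} | {q0,q1,q2,q8,q10} | {q5,q7,q9}.
The equivalence class containing q10 is {q0,q1,q2,q8,q10}, of size 5.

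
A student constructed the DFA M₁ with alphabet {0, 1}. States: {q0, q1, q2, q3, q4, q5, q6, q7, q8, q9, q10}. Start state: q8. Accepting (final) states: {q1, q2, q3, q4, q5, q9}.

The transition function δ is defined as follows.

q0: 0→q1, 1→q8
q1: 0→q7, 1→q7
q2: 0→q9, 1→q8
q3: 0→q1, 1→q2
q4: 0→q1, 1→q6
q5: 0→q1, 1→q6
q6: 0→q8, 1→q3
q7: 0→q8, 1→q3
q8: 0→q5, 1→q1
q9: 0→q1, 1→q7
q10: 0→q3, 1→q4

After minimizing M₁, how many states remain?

6

First remove the unreachable states {q0,q4,q10}; 8 states remain.
P0 = {q1,q2,q3,q5,q9} | {q6,q7,q8}.
Refine {q1,q2,q3,q5,q9} on symbol 0: members go to different blocks, giving {q2,q3,q5,q9} and {q1}.
Split {q2,q3,q5,q9} by δ(·,0) → {q3,q5,q9} and {q2}.
Split {q3,q5,q9} by δ(·,1) → {q5,q9} and {q3}.
Split {q6,q7,q8} by δ(·,0) → {q6,q7} and {q8}.
No further refinement is possible. Final partition (6 blocks): {q5,q9} | {q6,q7} | {q1} | {q2} | {q3} | {q8}.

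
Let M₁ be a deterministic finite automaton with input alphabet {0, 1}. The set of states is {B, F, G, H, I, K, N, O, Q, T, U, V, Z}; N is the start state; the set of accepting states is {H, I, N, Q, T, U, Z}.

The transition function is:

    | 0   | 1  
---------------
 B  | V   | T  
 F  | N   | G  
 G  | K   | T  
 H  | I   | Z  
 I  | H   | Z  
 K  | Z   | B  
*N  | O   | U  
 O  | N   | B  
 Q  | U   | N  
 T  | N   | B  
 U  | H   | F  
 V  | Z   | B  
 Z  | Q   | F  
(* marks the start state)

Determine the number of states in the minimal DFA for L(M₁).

9

All states are reachable from the start state.
Initial partition by acceptance: {H,I,N,Q,T,U,Z} | {B,F,G,K,O,V}.
On input 0, block {H,I,N,Q,T,U,Z} splits into {H,I,Q,T,U,Z} and {N}.
Split {H,I,Q,T,U,Z} by δ(·,0) → {H,I,Q,U,Z} and {T}.
Refine {H,I,Q,U,Z} on symbol 1: members go to different blocks, giving {U,Z} and {H,I} and {Q}.
On input 0, block {U,Z} splits into {U} and {Z}.
Split {B,F,G,K,O,V} by δ(·,0) → {B,G} and {F,O} and {K,V}.
Stable partition: {U} | {B,G} | {N} | {T} | {H,I} | {Q} | {Z} | {F,O} | {K,V} — 9 equivalence classes.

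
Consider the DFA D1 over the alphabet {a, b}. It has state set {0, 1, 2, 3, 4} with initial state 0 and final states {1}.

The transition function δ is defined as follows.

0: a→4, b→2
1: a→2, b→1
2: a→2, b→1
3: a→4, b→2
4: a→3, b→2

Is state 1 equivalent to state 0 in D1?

No

All states are reachable from the start state.
Initial partition by acceptance: {1} | {0,2,3,4}.
On input b, block {0,2,3,4} splits into {0,3,4} and {2}.
No further refinement is possible. Final partition (3 blocks): {1} | {0,3,4} | {2}.
1 and 0 end up in different blocks, so they are distinguishable. For instance, the string 'ε' is accepted from only 1.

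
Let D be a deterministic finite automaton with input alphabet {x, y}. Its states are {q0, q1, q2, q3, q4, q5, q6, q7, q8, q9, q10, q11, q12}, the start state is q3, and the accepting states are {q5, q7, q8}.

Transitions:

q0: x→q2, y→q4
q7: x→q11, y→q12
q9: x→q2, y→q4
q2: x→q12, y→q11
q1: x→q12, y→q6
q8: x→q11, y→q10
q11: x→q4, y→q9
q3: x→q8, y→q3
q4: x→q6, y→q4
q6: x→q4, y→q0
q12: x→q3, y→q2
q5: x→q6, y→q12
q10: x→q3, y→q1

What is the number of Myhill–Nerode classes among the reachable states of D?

7

First remove the unreachable states {q5,q7}; 11 states remain.
Start with accepting vs non-accepting: {q8} | {q0,q1,q2,q3,q4,q6,q9,q10,q11,q12}.
On input x, block {q0,q1,q2,q3,q4,q6,q9,q10,q11,q12} splits into {q0,q1,q2,q4,q6,q9,q10,q11,q12} and {q3}.
On input x, block {q0,q1,q2,q4,q6,q9,q10,q11,q12} splits into {q0,q1,q2,q4,q6,q9,q11} and {q10,q12}.
On input x, block {q0,q1,q2,q4,q6,q9,q11} splits into {q0,q4,q6,q9,q11} and {q1,q2}.
On input x, block {q0,q4,q6,q9,q11} splits into {q4,q6,q11} and {q0,q9}.
On input y, block {q4,q6,q11} splits into {q6,q11} and {q4}.
Stable partition: {q8} | {q6,q11} | {q3} | {q10,q12} | {q1,q2} | {q0,q9} | {q4} — 7 equivalence classes.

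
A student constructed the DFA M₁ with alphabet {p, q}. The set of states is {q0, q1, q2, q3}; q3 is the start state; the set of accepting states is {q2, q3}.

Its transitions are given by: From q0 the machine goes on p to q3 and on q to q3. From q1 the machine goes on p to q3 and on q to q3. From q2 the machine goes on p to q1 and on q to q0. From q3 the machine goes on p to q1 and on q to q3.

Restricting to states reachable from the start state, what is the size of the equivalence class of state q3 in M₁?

1

Reachable states from the start: {q1,q3}. Unreachable: {q0,q2} — drop them.
P0 = {q3} | {q1}.
No further refinement is possible. Final partition (2 blocks): {q3} | {q1}.
State q3 belongs to the block {q3}, which has 1 states.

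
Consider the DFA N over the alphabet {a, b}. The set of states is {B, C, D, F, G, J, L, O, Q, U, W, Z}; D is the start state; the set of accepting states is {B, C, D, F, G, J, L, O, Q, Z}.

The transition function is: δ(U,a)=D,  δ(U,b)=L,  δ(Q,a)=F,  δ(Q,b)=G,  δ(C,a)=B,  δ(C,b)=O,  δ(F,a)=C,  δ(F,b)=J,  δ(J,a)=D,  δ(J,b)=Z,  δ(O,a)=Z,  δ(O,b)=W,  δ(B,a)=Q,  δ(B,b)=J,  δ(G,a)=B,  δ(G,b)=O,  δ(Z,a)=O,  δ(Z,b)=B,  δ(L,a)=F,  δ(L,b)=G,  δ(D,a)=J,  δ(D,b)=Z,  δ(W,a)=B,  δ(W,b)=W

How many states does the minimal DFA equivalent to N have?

States {L,U} cannot be reached from the start state, so discard them.
Initial partition by acceptance: {B,C,D,F,G,J,O,Q,Z} | {W}.
Refine {B,C,D,F,G,J,O,Q,Z} on symbol b: members go to different blocks, giving {B,C,D,F,G,J,Q,Z} and {O}.
On input a, block {B,C,D,F,G,J,Q,Z} splits into {B,C,D,F,G,J,Q} and {Z}.
Split {B,C,D,F,G,J,Q} by δ(·,b) → {B,F,Q} and {C,G} and {D,J}.
Split {B,F,Q} by δ(·,a) → {B,Q} and {F}.
On input a, block {B,Q} splits into {Q} and {B}.
Stable partition: {Q} | {W} | {O} | {Z} | {C,G} | {D,J} | {F} | {B} — 8 equivalence classes.

8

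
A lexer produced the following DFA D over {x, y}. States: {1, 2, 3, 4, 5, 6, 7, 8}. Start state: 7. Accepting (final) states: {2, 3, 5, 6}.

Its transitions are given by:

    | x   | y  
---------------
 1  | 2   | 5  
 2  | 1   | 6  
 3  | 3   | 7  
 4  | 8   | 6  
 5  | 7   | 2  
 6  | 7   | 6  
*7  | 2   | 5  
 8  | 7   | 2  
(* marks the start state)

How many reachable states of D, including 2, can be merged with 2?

States {3,4,8} cannot be reached from the start state, so discard them.
Initial partition by acceptance: {2,5,6} | {1,7}.
No further refinement is possible. Final partition (2 blocks): {2,5,6} | {1,7}.
The equivalence class containing 2 is {2,5,6}, of size 3.

3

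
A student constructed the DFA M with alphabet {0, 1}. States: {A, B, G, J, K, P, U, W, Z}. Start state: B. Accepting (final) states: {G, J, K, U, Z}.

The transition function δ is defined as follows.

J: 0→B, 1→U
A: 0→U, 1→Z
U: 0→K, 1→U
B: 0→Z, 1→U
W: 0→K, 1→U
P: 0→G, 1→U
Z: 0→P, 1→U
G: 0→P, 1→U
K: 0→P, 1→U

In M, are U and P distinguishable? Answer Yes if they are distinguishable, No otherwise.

First remove the unreachable states {A,J,W}; 6 states remain.
Initial partition by acceptance: {G,K,U,Z} | {B,P}.
Refine {G,K,U,Z} on symbol 0: members go to different blocks, giving {G,K,Z} and {U}.
Stable partition: {G,K,Z} | {B,P} | {U} — 3 equivalence classes.
U and P end up in different blocks, so they are distinguishable. For instance, the string 'ε' is accepted from only U.

Yes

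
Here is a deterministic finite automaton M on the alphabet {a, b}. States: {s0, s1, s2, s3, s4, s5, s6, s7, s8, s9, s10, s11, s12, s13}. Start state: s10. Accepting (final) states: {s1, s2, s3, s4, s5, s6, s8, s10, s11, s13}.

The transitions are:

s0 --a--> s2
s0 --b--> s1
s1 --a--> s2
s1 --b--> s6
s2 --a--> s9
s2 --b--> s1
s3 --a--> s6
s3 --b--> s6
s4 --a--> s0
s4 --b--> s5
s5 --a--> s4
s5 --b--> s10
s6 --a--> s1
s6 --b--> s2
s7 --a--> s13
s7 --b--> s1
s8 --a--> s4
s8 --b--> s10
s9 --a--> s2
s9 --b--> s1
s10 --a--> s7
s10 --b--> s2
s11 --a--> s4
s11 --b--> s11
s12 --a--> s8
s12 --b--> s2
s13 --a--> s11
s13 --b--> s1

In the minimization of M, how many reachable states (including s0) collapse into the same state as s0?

2

Reachable states from the start: {s0,s1,s2,s4,s5,s6,s7,s9,s10,s11,s13}. Unreachable: {s3,s8,s12} — drop them.
Start with accepting vs non-accepting: {s1,s2,s4,s5,s6,s10,s11,s13} | {s0,s7,s9}.
Refine {s1,s2,s4,s5,s6,s10,s11,s13} on symbol a: members go to different blocks, giving {s1,s5,s6,s11,s13} and {s2,s4,s10}.
On input a, block {s1,s5,s6,s11,s13} splits into {s1,s5,s11} and {s6,s13}.
Split {s1,s5,s11} by δ(·,b) → {s1} and {s5} and {s11}.
Split {s0,s7,s9} by δ(·,a) → {s0,s9} and {s7}.
On input a, block {s2,s4,s10} splits into {s2,s4} and {s10}.
Refine {s2,s4} on symbol b: members go to different blocks, giving {s2} and {s4}.
Split {s6,s13} by δ(·,a) → {s6} and {s13}.
No further refinement is possible. Final partition (10 blocks): {s1} | {s0,s9} | {s2} | {s6} | {s5} | {s11} | {s7} | {s10} | {s4} | {s13}.
The equivalence class containing s0 is {s0,s9}, of size 2.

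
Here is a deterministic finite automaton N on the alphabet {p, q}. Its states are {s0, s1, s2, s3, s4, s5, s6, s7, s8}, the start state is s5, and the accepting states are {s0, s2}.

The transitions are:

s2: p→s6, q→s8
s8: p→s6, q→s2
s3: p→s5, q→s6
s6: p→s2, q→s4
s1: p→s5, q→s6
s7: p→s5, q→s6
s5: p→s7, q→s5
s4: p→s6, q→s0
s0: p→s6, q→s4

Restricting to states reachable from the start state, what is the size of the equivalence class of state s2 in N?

First remove the unreachable states {s1,s3}; 7 states remain.
P0 = {s0,s2} | {s4,s5,s6,s7,s8}.
Refine {s4,s5,s6,s7,s8} on symbol p: members go to different blocks, giving {s4,s5,s7,s8} and {s6}.
Refine {s4,s5,s7,s8} on symbol p: members go to different blocks, giving {s4,s8} and {s5,s7}.
Split {s5,s7} by δ(·,q) → {s5} and {s7}.
No further refinement is possible. Final partition (5 blocks): {s0,s2} | {s4,s8} | {s6} | {s5} | {s7}.
The equivalence class containing s2 is {s0,s2}, of size 2.

2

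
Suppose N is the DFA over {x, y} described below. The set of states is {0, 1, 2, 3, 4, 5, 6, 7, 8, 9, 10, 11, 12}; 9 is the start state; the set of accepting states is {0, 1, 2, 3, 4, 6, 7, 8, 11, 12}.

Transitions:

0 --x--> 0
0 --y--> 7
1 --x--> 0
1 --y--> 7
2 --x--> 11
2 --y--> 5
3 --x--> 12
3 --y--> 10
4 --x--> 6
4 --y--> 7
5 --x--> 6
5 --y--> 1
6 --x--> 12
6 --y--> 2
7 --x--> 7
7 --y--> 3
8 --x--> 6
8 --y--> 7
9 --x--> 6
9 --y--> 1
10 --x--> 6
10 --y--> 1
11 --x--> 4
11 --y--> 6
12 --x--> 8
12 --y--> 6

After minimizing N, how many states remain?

Every state is reachable, so we keep all 13.
P0 = {0,1,2,3,4,6,7,8,11,12} | {5,9,10}.
Refine {0,1,2,3,4,6,7,8,11,12} on symbol y: members go to different blocks, giving {0,1,4,6,7,8,11,12} and {2,3}.
Refine {0,1,4,6,7,8,11,12} on symbol y: members go to different blocks, giving {0,1,4,8,11,12} and {6,7}.
Refine {0,1,4,8,11,12} on symbol x: members go to different blocks, giving {0,1,11,12} and {4,8}.
Refine {0,1,11,12} on symbol x: members go to different blocks, giving {0,1} and {11,12}.
On input x, block {6,7} splits into {6} and {7}.
Stable partition: {0,1} | {5,9,10} | {2,3} | {6} | {4,8} | {11,12} | {7} — 7 equivalence classes.

7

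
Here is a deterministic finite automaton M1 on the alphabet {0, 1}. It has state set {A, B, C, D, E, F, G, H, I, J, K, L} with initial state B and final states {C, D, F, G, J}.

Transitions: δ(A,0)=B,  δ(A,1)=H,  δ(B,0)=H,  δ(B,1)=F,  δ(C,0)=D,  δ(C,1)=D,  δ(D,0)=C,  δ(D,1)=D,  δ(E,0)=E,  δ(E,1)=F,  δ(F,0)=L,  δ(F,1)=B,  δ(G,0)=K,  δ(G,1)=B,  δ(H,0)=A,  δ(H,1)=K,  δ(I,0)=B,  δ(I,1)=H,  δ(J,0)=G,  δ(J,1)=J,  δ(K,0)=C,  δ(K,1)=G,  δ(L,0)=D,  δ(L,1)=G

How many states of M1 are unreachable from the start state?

3

BFS from B reaches {A, B, C, D, F, G, H, K, L}; the 3 state(s) E, I, J are never visited.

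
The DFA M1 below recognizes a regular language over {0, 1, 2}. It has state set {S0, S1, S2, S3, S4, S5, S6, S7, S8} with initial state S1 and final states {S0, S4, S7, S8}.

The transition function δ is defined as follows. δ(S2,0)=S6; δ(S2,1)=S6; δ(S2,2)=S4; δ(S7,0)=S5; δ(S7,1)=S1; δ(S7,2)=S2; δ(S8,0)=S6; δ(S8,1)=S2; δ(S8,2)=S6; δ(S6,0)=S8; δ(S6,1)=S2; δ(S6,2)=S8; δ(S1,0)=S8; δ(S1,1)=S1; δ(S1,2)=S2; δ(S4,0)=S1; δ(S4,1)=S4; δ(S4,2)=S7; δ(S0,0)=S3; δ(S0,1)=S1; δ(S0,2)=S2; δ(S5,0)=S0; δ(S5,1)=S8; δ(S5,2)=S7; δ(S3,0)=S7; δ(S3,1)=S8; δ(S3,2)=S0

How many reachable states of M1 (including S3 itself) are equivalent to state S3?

Start with accepting vs non-accepting: {S0,S4,S7,S8} | {S1,S2,S3,S5,S6}.
Refine {S0,S4,S7,S8} on symbol 1: members go to different blocks, giving {S0,S7,S8} and {S4}.
Refine {S1,S2,S3,S5,S6} on symbol 0: members go to different blocks, giving {S1,S3,S5,S6} and {S2}.
Split {S0,S7,S8} by δ(·,1) → {S0,S7} and {S8}.
On input 0, block {S1,S3,S5,S6} splits into {S1,S6} and {S3,S5}.
Split {S1,S6} by δ(·,1) → {S1} and {S6}.
Stable partition: {S0,S7} | {S1} | {S4} | {S2} | {S8} | {S3,S5} | {S6} — 7 equivalence classes.
State S3 belongs to the block {S3,S5}, which has 2 states.

2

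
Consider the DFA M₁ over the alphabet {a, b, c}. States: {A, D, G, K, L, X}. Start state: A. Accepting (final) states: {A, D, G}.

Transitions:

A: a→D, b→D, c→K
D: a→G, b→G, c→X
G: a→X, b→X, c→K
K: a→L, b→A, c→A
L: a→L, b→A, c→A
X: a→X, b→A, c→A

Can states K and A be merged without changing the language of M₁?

All states are reachable from the start state.
P0 = {A,D,G} | {K,L,X}.
Split {A,D,G} by δ(·,a) → {A,D} and {G}.
Refine {A,D} on symbol a: members go to different blocks, giving {D} and {A}.
No further refinement is possible. Final partition (4 blocks): {D} | {K,L,X} | {G} | {A}.
K and A end up in different blocks, so they are distinguishable. For instance, the string 'ε' is accepted from only A.

No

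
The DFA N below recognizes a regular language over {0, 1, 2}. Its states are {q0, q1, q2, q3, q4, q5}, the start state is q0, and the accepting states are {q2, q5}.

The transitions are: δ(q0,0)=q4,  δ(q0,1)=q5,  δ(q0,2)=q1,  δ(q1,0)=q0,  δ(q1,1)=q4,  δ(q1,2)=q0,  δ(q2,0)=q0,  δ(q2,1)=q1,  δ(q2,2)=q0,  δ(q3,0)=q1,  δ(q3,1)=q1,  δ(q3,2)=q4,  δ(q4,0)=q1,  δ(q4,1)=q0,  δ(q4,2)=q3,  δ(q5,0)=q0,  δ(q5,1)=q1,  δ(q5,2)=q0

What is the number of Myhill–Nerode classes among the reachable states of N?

First remove the unreachable states {q2}; 5 states remain.
Initial partition by acceptance: {q5} | {q0,q1,q3,q4}.
Refine {q0,q1,q3,q4} on symbol 1: members go to different blocks, giving {q1,q3,q4} and {q0}.
On input 0, block {q1,q3,q4} splits into {q3,q4} and {q1}.
Split {q3,q4} by δ(·,1) → {q3} and {q4}.
No further refinement is possible. Final partition (5 blocks): {q5} | {q3} | {q0} | {q1} | {q4}.

5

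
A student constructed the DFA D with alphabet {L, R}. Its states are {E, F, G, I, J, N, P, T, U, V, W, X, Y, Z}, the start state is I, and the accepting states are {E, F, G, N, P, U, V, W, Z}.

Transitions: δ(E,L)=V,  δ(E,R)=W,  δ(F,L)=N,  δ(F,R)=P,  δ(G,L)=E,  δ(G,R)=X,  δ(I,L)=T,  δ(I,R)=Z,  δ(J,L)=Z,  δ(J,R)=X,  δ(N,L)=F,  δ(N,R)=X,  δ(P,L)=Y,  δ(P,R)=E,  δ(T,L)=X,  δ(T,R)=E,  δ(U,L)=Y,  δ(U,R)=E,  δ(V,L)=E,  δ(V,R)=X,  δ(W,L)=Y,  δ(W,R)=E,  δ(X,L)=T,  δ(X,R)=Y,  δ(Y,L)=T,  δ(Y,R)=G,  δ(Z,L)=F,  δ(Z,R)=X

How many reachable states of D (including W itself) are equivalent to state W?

First remove the unreachable states {J,U}; 12 states remain.
Start with accepting vs non-accepting: {E,F,G,N,P,V,W,Z} | {I,T,X,Y}.
Split {E,F,G,N,P,V,W,Z} by δ(·,L) → {E,F,G,N,V,Z} and {P,W}.
Refine {E,F,G,N,V,Z} on symbol R: members go to different blocks, giving {G,N,V,Z} and {E,F}.
On input R, block {I,T,X,Y} splits into {I,Y} and {X} and {T}.
The partition is now stable with 6 blocks: {G,N,V,Z} | {I,Y} | {P,W} | {E,F} | {X} | {T}.
State W belongs to the block {P,W}, which has 2 states.

2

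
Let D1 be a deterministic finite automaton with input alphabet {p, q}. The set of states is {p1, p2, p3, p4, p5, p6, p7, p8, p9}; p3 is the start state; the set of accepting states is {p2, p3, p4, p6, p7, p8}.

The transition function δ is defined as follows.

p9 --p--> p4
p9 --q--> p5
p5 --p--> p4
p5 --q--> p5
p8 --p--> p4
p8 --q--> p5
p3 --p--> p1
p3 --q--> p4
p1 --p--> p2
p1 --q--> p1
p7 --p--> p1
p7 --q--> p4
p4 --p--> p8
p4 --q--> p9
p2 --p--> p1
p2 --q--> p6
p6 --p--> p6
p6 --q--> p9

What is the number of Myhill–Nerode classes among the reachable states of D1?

4

First remove the unreachable states {p7}; 8 states remain.
P0 = {p2,p3,p4,p6,p8} | {p1,p5,p9}.
On input p, block {p2,p3,p4,p6,p8} splits into {p4,p6,p8} and {p2,p3}.
Split {p1,p5,p9} by δ(·,p) → {p5,p9} and {p1}.
The partition is now stable with 4 blocks: {p4,p6,p8} | {p5,p9} | {p2,p3} | {p1}.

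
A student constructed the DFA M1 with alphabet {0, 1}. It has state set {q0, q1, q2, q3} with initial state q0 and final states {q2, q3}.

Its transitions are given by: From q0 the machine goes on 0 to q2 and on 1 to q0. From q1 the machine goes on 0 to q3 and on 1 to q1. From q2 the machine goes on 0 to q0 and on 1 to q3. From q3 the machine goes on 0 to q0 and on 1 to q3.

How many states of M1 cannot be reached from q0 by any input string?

BFS from q0 reaches {q0, q2, q3}; the 1 state(s) q1 are never visited.

1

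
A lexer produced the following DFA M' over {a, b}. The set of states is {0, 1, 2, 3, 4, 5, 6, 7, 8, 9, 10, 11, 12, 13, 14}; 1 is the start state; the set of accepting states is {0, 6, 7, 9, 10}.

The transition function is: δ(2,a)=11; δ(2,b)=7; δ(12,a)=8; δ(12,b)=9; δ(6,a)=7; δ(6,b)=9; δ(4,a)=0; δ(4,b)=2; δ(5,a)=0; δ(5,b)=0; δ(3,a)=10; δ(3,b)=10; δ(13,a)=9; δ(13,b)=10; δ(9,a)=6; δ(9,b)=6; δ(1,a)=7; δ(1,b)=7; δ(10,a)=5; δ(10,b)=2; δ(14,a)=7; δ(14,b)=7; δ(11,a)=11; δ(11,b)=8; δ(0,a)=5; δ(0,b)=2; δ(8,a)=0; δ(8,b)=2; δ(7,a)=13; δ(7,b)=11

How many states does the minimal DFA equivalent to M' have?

First remove the unreachable states {3,4,12,14}; 11 states remain.
Start with accepting vs non-accepting: {0,6,7,9,10} | {1,2,5,8,11,13}.
Split {0,6,7,9,10} by δ(·,a) → {0,7,10} and {6,9}.
Refine {1,2,5,8,11,13} on symbol a: members go to different blocks, giving {1,5,8} and {2,11} and {13}.
Split {0,7,10} by δ(·,a) → {0,10} and {7}.
Split {1,5,8} by δ(·,a) → {5,8} and {1}.
Refine {5,8} on symbol b: members go to different blocks, giving {5} and {8}.
On input a, block {6,9} splits into {6} and {9}.
On input b, block {2,11} splits into {2} and {11}.
Stable partition: {0,10} | {5} | {6} | {2} | {13} | {7} | {1} | {8} | {9} | {11} — 10 equivalence classes.

10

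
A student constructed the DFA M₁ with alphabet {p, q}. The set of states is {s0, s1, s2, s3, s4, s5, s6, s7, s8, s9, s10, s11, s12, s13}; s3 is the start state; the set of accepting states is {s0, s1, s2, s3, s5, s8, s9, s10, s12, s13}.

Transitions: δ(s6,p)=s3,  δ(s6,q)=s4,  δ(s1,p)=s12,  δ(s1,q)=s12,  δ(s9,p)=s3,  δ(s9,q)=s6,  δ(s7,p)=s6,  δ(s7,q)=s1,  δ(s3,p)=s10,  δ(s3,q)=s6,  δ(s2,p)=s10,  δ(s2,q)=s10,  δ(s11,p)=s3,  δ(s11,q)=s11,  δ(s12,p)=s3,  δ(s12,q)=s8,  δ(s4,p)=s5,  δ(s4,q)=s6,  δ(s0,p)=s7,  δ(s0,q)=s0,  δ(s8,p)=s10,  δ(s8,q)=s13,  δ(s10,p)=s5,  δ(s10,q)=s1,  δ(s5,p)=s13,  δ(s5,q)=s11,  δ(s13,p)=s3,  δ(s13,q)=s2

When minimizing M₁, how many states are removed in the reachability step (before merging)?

Starting at s3 and following transitions, the reachable set is {s1, s2, s3, s4, s5, s6, s8, s10, s11, s12, s13}. That leaves s0, s7, s9 unreachable — 3 in total.

3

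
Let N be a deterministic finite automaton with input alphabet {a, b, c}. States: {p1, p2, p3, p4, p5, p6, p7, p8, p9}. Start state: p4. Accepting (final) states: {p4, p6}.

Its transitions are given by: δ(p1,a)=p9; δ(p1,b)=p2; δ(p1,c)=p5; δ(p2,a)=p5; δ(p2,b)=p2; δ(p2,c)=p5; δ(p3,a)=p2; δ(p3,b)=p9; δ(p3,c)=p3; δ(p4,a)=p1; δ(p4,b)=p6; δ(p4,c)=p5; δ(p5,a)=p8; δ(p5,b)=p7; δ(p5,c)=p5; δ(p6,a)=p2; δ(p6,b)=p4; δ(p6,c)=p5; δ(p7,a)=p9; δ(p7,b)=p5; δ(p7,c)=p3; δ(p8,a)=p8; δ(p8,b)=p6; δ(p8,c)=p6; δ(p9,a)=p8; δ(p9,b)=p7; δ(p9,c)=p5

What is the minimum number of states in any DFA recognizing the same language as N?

6

Every state is reachable, so we keep all 9.
Initial partition by acceptance: {p4,p6} | {p1,p2,p3,p5,p7,p8,p9}.
On input b, block {p1,p2,p3,p5,p7,p8,p9} splits into {p1,p2,p3,p5,p7,p9} and {p8}.
Refine {p1,p2,p3,p5,p7,p9} on symbol a: members go to different blocks, giving {p1,p2,p3,p7} and {p5,p9}.
Refine {p1,p2,p3,p7} on symbol a: members go to different blocks, giving {p1,p2,p7} and {p3}.
On input b, block {p1,p2,p7} splits into {p1,p2} and {p7}.
The partition is now stable with 6 blocks: {p4,p6} | {p1,p2} | {p8} | {p5,p9} | {p3} | {p7}.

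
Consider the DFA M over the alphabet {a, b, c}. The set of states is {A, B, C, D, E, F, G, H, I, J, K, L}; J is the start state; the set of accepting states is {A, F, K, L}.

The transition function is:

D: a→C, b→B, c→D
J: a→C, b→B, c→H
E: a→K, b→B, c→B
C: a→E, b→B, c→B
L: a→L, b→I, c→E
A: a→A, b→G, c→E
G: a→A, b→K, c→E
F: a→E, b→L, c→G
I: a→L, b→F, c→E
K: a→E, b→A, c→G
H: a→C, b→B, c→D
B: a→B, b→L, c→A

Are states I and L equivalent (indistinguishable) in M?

Every state is reachable, so we keep all 12.
Start with accepting vs non-accepting: {A,F,K,L} | {B,C,D,E,G,H,I,J}.
Split {A,F,K,L} by δ(·,a) → {A,L} and {F,K}.
On input a, block {B,C,D,E,G,H,I,J} splits into {B,C,D,H,J} and {G,I} and {E}.
On input a, block {B,C,D,H,J} splits into {B,D,H,J} and {C}.
Refine {B,D,H,J} on symbol a: members go to different blocks, giving {D,H,J} and {B}.
The partition is now stable with 7 blocks: {A,L} | {D,H,J} | {F,K} | {G,I} | {E} | {C} | {B}.
I and L end up in different blocks, so they are distinguishable. For instance, the string 'ε' is accepted from only L.

No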